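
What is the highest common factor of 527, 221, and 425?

17

527 = 17 × 31
221 = 13 × 17
425 = 5^2 × 17
gcd(527, 221, 425) = 17.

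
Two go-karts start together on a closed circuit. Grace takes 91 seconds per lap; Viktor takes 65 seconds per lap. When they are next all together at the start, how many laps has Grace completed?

5 laps

All finish a whole number of cycles simultaneously at t = LCM of the periods.
91 = 7 × 13
65 = 5 × 13
LCM(91, 65) = 5 × 7 × 13 = 455.
Laps for period 91: 455 / 91 = 5.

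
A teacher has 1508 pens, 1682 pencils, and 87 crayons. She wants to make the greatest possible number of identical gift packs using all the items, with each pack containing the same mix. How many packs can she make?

29 packs

The pack count must divide each quantity, so the greatest is gcd(1508, 1682, 87).
1508 = 2^2 × 13 × 29
1682 = 2 × 29^2
87 = 3 × 29
gcd(1508, 1682, 87) = 29.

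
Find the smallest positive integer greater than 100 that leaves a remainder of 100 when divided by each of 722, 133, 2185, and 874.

581310

N − 100 must be a common multiple of 722, 133, 2185, and 874.
722 = 2 × 19^2
133 = 7 × 19
2185 = 5 × 19 × 23
874 = 2 × 19 × 23
LCM(722, 133, 2185, 874) = 2 × 5 × 7 × 19^2 × 23 = 581210.
Smallest N > 100 is LCM + 100 = 581210 + 100 = 581310.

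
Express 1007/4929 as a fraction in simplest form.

1007 = 19 × 53
4929 = 3 × 31 × 53
gcd(1007, 4929) = 53.
Divide numerator and denominator by 53: 1007/4929 = 19/93.

19/93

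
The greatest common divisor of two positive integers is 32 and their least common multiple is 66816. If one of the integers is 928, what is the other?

2304

For two integers, gcd × lcm = product, so the other is (32 × 66816) / 928 = 2138112 / 928 = 2304.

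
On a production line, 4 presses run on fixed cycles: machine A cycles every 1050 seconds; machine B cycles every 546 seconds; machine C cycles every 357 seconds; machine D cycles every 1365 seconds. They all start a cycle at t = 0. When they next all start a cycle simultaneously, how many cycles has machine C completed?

They are all back at their starting positions together after one LCM of the periods.
1050 = 2 × 3 × 5^2 × 7
546 = 2 × 3 × 7 × 13
357 = 3 × 7 × 17
1365 = 3 × 5 × 7 × 13
LCM(1050, 546, 357, 1365) = 2 × 3 × 5^2 × 7 × 13 × 17 = 232050.
Cycles for period 357: 232050 / 357 = 650.

650 cycles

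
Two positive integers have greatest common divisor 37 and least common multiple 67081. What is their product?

For any two positive integers, gcd × lcm = product = 37 × 67081 = 2481997.

2481997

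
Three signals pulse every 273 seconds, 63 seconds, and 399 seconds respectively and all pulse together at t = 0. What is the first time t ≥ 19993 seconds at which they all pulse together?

Joint pulses occur at multiples of LCM(273, 63, 399).
273 = 3 × 7 × 13
63 = 3^2 × 7
399 = 3 × 7 × 19
LCM(273, 63, 399) = 3^2 × 7 × 13 × 19 = 15561.
Smallest multiple of 15561 that is ≥ 19993: ⌈19993/15561⌉ × 15561 = 2 × 15561 = 31122.

31122 seconds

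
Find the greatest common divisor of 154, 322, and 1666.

154 = 2 × 7 × 11
322 = 2 × 7 × 23
1666 = 2 × 7^2 × 17
gcd(154, 322, 1666) = 2 × 7 = 14.

14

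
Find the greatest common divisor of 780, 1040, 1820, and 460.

780 = 2^2 × 3 × 5 × 13
1040 = 2^4 × 5 × 13
1820 = 2^2 × 5 × 7 × 13
460 = 2^2 × 5 × 23
gcd(780, 1040, 1820, 460) = 2^2 × 5 = 20.

20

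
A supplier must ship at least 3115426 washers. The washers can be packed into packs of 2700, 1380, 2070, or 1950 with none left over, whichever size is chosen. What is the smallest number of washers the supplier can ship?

3229200

The number of washers must be a common multiple of 2700, 1380, 2070, and 1950, so a multiple of their LCM.
2700 = 2^2 × 3^3 × 5^2
1380 = 2^2 × 3 × 5 × 23
2070 = 2 × 3^2 × 5 × 23
1950 = 2 × 3 × 5^2 × 13
LCM(2700, 1380, 2070, 1950) = 2^2 × 3^3 × 5^2 × 13 × 23 = 807300.
Smallest multiple of 807300 that is ≥ 3115426: ⌈3115426/807300⌉ × 807300 = 4 × 807300 = 3229200.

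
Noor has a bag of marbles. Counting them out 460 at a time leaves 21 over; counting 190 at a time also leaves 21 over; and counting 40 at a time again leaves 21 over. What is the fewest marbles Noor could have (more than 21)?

N − 21 must be a common multiple of 460, 190, and 40.
460 = 2^2 × 5 × 23
190 = 2 × 5 × 19
40 = 2^3 × 5
LCM(460, 190, 40) = 2^3 × 5 × 19 × 23 = 17480.
Smallest N > 21 is LCM + 21 = 17480 + 21 = 17501.

17501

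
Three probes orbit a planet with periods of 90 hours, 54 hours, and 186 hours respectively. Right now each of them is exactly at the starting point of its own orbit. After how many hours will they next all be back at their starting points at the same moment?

8370 hours

The first simultaneous occurrence is after LCM of the individual periods.
90 = 2 × 3^2 × 5
54 = 2 × 3^3
186 = 2 × 3 × 31
LCM(90, 54, 186) = 2 × 3^3 × 5 × 31 = 8370.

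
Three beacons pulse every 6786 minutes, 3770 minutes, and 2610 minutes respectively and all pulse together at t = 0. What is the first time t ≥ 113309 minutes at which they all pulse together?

Joint pulses occur at multiples of LCM(6786, 3770, 2610).
6786 = 2 × 3^2 × 13 × 29
3770 = 2 × 5 × 13 × 29
2610 = 2 × 3^2 × 5 × 29
LCM(6786, 3770, 2610) = 2 × 3^2 × 5 × 13 × 29 = 33930.
Smallest multiple of 33930 that is ≥ 113309: ⌈113309/33930⌉ × 33930 = 4 × 33930 = 135720.

135720 minutes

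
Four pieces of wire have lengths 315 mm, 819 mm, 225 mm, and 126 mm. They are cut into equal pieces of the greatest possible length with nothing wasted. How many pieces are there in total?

Piece length = gcd(315, 819, 225, 126).
315 = 3^2 × 5 × 7
819 = 3^2 × 7 × 13
225 = 3^2 × 5^2
126 = 2 × 3^2 × 7
gcd(315, 819, 225, 126) = 3^2 = 9.
Total pieces = 315/9 + 819/9 + 225/9 + 126/9 = 35 + 91 + 25 + 14 = 165.

165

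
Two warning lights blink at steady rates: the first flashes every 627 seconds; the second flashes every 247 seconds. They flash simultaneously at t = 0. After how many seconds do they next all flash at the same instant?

8151 seconds

The first simultaneous occurrence is after LCM of the individual periods.
627 = 3 × 11 × 19
247 = 13 × 19
LCM(627, 247) = 3 × 11 × 13 × 19 = 8151.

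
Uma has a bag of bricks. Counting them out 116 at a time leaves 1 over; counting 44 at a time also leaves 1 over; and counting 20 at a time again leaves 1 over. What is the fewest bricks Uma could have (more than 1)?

6381

N − 1 must be a common multiple of 116, 44, and 20.
116 = 2^2 × 29
44 = 2^2 × 11
20 = 2^2 × 5
LCM(116, 44, 20) = 2^2 × 5 × 11 × 29 = 6380.
Smallest N > 1 is LCM + 1 = 6380 + 1 = 6381.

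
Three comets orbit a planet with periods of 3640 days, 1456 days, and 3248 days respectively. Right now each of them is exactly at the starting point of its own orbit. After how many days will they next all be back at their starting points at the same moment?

The first simultaneous occurrence is after LCM of the individual periods.
3640 = 2^3 × 5 × 7 × 13
1456 = 2^4 × 7 × 13
3248 = 2^4 × 7 × 29
LCM(3640, 1456, 3248) = 2^4 × 5 × 7 × 13 × 29 = 211120.

211120 days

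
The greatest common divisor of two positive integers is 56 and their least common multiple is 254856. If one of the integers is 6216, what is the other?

For two integers, gcd × lcm = product, so the other is (56 × 254856) / 6216 = 14271936 / 6216 = 2296.

2296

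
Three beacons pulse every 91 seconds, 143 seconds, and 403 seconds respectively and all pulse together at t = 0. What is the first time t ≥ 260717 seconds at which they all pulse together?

279279 seconds

Joint pulses occur at multiples of LCM(91, 143, 403).
91 = 7 × 13
143 = 11 × 13
403 = 13 × 31
LCM(91, 143, 403) = 7 × 11 × 13 × 31 = 31031.
Smallest multiple of 31031 that is ≥ 260717: ⌈260717/31031⌉ × 31031 = 9 × 31031 = 279279.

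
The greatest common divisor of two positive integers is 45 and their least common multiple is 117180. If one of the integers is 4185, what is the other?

1260

For two integers, gcd × lcm = product, so the other is (45 × 117180) / 4185 = 5273100 / 4185 = 1260.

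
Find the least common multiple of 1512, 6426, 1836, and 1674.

1512 = 2^3 × 3^3 × 7
6426 = 2 × 3^3 × 7 × 17
1836 = 2^2 × 3^3 × 17
1674 = 2 × 3^3 × 31
LCM(1512, 6426, 1836, 1674) = 2^3 × 3^3 × 7 × 17 × 31 = 796824.

796824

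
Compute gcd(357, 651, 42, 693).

21

357 = 3 × 7 × 17
651 = 3 × 7 × 31
42 = 2 × 3 × 7
693 = 3^2 × 7 × 11
gcd(357, 651, 42, 693) = 3 × 7 = 21.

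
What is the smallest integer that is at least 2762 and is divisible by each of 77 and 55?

3080

The integer must be a common multiple of 77 and 55, so a multiple of their LCM.
77 = 7 × 11
55 = 5 × 11
LCM(77, 55) = 5 × 7 × 11 = 385.
Smallest multiple of 385 that is ≥ 2762: ⌈2762/385⌉ × 385 = 8 × 385 = 3080.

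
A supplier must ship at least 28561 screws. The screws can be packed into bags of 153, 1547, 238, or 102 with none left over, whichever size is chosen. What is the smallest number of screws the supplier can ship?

55692

The number of screws must be a common multiple of 153, 1547, 238, and 102, so a multiple of their LCM.
153 = 3^2 × 17
1547 = 7 × 13 × 17
238 = 2 × 7 × 17
102 = 2 × 3 × 17
LCM(153, 1547, 238, 102) = 2 × 3^2 × 7 × 13 × 17 = 27846.
Smallest multiple of 27846 that is ≥ 28561: ⌈28561/27846⌉ × 27846 = 2 × 27846 = 55692.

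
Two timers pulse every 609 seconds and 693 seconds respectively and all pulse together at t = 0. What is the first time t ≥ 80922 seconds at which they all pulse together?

100485 seconds

Joint pulses occur at multiples of LCM(609, 693).
609 = 3 × 7 × 29
693 = 3^2 × 7 × 11
LCM(609, 693) = 3^2 × 7 × 11 × 29 = 20097.
Smallest multiple of 20097 that is ≥ 80922: ⌈80922/20097⌉ × 20097 = 5 × 20097 = 100485.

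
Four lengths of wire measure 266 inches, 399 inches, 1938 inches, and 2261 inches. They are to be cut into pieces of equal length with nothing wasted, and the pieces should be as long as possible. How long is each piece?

The greatest length dividing all of 266, 399, 1938, and 2261 is their gcd.
266 = 2 × 7 × 19
399 = 3 × 7 × 19
1938 = 2 × 3 × 17 × 19
2261 = 7 × 17 × 19
gcd(266, 399, 1938, 2261) = 19.

19 inches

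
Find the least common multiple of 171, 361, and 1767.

171 = 3^2 × 19
361 = 19^2
1767 = 3 × 19 × 31
LCM(171, 361, 1767) = 3^2 × 19^2 × 31 = 100719.

100719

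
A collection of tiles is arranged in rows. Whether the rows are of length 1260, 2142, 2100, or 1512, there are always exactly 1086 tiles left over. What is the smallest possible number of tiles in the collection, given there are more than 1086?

643686

N − 1086 must be a common multiple of 1260, 2142, 2100, and 1512.
1260 = 2^2 × 3^2 × 5 × 7
2142 = 2 × 3^2 × 7 × 17
2100 = 2^2 × 3 × 5^2 × 7
1512 = 2^3 × 3^3 × 7
LCM(1260, 2142, 2100, 1512) = 2^3 × 3^3 × 5^2 × 7 × 17 = 642600.
Smallest N > 1086 is LCM + 1086 = 642600 + 1086 = 643686.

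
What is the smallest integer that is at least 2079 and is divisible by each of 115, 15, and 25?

The integer must be a common multiple of 115, 15, and 25, so a multiple of their LCM.
115 = 5 × 23
15 = 3 × 5
25 = 5^2
LCM(115, 15, 25) = 3 × 5^2 × 23 = 1725.
Smallest multiple of 1725 that is ≥ 2079: ⌈2079/1725⌉ × 1725 = 2 × 1725 = 3450.

3450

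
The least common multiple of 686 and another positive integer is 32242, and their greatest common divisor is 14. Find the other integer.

658

gcd × lcm = product of the two integers, so the other integer is (14 × 32242) / 686 = 658.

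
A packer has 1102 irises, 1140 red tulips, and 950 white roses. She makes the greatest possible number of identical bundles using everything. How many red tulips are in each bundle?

Number of bundles = gcd(1102, 1140, 950).
1102 = 2 × 19 × 29
1140 = 2^2 × 3 × 5 × 19
950 = 2 × 5^2 × 19
gcd(1102, 1140, 950) = 2 × 19 = 38.
red tulips per bundle = 1140 / 38 = 30.

30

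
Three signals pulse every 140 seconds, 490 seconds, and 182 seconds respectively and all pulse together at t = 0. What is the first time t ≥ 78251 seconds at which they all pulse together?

Joint pulses occur at multiples of LCM(140, 490, 182).
140 = 2^2 × 5 × 7
490 = 2 × 5 × 7^2
182 = 2 × 7 × 13
LCM(140, 490, 182) = 2^2 × 5 × 7^2 × 13 = 12740.
Smallest multiple of 12740 that is ≥ 78251: ⌈78251/12740⌉ × 12740 = 7 × 12740 = 89180.

89180 seconds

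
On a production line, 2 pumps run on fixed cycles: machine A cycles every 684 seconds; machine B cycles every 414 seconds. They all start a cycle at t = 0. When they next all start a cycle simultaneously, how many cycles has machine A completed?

They are all back at their starting positions together after one LCM of the periods.
684 = 2^2 × 3^2 × 19
414 = 2 × 3^2 × 23
LCM(684, 414) = 2^2 × 3^2 × 19 × 23 = 15732.
Cycles for period 684: 15732 / 684 = 23.

23 cycles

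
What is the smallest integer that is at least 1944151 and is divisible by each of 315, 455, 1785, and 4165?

1949220

The integer must be a common multiple of 315, 455, 1785, and 4165, so a multiple of their LCM.
315 = 3^2 × 5 × 7
455 = 5 × 7 × 13
1785 = 3 × 5 × 7 × 17
4165 = 5 × 7^2 × 17
LCM(315, 455, 1785, 4165) = 3^2 × 5 × 7^2 × 13 × 17 = 487305.
Smallest multiple of 487305 that is ≥ 1944151: ⌈1944151/487305⌉ × 487305 = 4 × 487305 = 1949220.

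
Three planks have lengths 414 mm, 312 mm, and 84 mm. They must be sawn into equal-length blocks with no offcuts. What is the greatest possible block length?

This is the greatest common divisor of 414, 312, and 84.
414 = 2 × 3^2 × 23
312 = 2^3 × 3 × 13
84 = 2^2 × 3 × 7
gcd(414, 312, 84) = 2 × 3 = 6.

6 mm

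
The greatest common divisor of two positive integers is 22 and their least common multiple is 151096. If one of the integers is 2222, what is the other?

For two integers, gcd × lcm = product, so the other is (22 × 151096) / 2222 = 3324112 / 2222 = 1496.

1496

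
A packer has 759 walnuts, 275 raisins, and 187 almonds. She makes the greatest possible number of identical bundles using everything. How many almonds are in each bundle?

Number of bundles = gcd(759, 275, 187).
759 = 3 × 11 × 23
275 = 5^2 × 11
187 = 11 × 17
gcd(759, 275, 187) = 11.
almonds per bundle = 187 / 11 = 17.

17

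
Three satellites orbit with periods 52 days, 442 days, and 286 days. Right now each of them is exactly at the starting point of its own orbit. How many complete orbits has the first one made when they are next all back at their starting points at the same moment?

187 orbits

They are all back at their starting positions together after one LCM of the periods.
52 = 2^2 × 13
442 = 2 × 13 × 17
286 = 2 × 11 × 13
LCM(52, 442, 286) = 2^2 × 11 × 13 × 17 = 9724.
Orbits for period 52: 9724 / 52 = 187.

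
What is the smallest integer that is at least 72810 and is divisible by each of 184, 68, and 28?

87584

The integer must be a common multiple of 184, 68, and 28, so a multiple of their LCM.
184 = 2^3 × 23
68 = 2^2 × 17
28 = 2^2 × 7
LCM(184, 68, 28) = 2^3 × 7 × 17 × 23 = 21896.
Smallest multiple of 21896 that is ≥ 72810: ⌈72810/21896⌉ × 21896 = 4 × 21896 = 87584.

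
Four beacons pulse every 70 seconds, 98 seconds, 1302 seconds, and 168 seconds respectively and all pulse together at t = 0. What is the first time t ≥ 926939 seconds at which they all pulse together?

1093680 seconds

Joint pulses occur at multiples of LCM(70, 98, 1302, 168).
70 = 2 × 5 × 7
98 = 2 × 7^2
1302 = 2 × 3 × 7 × 31
168 = 2^3 × 3 × 7
LCM(70, 98, 1302, 168) = 2^3 × 3 × 5 × 7^2 × 31 = 182280.
Smallest multiple of 182280 that is ≥ 926939: ⌈926939/182280⌉ × 182280 = 6 × 182280 = 1093680.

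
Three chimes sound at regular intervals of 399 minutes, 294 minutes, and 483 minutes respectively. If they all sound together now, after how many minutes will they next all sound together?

They coincide at every common multiple of the periods; the first is the LCM.
399 = 3 × 7 × 19
294 = 2 × 3 × 7^2
483 = 3 × 7 × 23
LCM(399, 294, 483) = 2 × 3 × 7^2 × 19 × 23 = 128478.

128478 minutes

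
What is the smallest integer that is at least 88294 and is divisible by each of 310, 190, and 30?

The integer must be a common multiple of 310, 190, and 30, so a multiple of their LCM.
310 = 2 × 5 × 31
190 = 2 × 5 × 19
30 = 2 × 3 × 5
LCM(310, 190, 30) = 2 × 3 × 5 × 19 × 31 = 17670.
Smallest multiple of 17670 that is ≥ 88294: ⌈88294/17670⌉ × 17670 = 5 × 17670 = 88350.

88350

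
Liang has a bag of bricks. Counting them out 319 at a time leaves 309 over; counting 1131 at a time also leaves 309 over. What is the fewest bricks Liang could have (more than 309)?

N − 309 must be a common multiple of 319 and 1131.
319 = 11 × 29
1131 = 3 × 13 × 29
LCM(319, 1131) = 3 × 11 × 13 × 29 = 12441.
Smallest N > 309 is LCM + 309 = 12441 + 309 = 12750.

12750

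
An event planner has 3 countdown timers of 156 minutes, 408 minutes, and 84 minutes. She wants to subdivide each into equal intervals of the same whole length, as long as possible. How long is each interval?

The interval must divide each timer length; the longest such is the gcd.
156 = 2^2 × 3 × 13
408 = 2^3 × 3 × 17
84 = 2^2 × 3 × 7
gcd(156, 408, 84) = 2^2 × 3 = 12.

12 minutes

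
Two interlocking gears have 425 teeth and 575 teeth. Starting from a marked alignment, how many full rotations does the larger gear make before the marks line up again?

17 rotations

The first common completion time is the LCM of the periods.
425 = 5^2 × 17
575 = 5^2 × 23
LCM(425, 575) = 5^2 × 17 × 23 = 9775.
Rotations for period 575: 9775 / 575 = 17.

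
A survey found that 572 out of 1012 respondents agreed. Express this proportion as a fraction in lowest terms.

13/23

572 = 2^2 × 11 × 13
1012 = 2^2 × 11 × 23
gcd(572, 1012) = 2^2 × 11 = 44.
Divide numerator and denominator by 44: 572/1012 = 13/23.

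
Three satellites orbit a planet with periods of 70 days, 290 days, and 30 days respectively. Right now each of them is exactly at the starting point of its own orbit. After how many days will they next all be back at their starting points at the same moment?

We need the least common multiple of the intervals.
70 = 2 × 5 × 7
290 = 2 × 5 × 29
30 = 2 × 3 × 5
LCM(70, 290, 30) = 2 × 3 × 5 × 7 × 29 = 6090.

6090 days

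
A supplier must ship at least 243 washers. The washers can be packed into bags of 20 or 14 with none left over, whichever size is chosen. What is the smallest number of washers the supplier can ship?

280

The number of washers must be a common multiple of 20 and 14, so a multiple of their LCM.
20 = 2^2 × 5
14 = 2 × 7
LCM(20, 14) = 2^2 × 5 × 7 = 140.
Smallest multiple of 140 that is ≥ 243: ⌈243/140⌉ × 140 = 2 × 140 = 280.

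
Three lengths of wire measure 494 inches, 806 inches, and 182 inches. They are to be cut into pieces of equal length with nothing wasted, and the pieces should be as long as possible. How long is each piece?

26 inches

Each piece length must divide every original length, so the longest possible is gcd(494, 806, 182).
494 = 2 × 13 × 19
806 = 2 × 13 × 31
182 = 2 × 7 × 13
gcd(494, 806, 182) = 2 × 13 = 26.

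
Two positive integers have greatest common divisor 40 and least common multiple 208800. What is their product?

8352000

For any two positive integers, gcd × lcm = product = 40 × 208800 = 8352000.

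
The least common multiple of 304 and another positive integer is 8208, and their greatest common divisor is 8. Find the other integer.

216

gcd × lcm = product of the two integers, so the other integer is (8 × 8208) / 304 = 216.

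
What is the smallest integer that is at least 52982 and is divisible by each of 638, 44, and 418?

72732

The integer must be a common multiple of 638, 44, and 418, so a multiple of their LCM.
638 = 2 × 11 × 29
44 = 2^2 × 11
418 = 2 × 11 × 19
LCM(638, 44, 418) = 2^2 × 11 × 19 × 29 = 24244.
Smallest multiple of 24244 that is ≥ 52982: ⌈52982/24244⌉ × 24244 = 3 × 24244 = 72732.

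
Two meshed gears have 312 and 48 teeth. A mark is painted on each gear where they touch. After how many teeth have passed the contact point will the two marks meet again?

624 teeth

We need the least common multiple of the intervals.
312 = 2^3 × 3 × 13
48 = 2^4 × 3
LCM(312, 48) = 2^4 × 3 × 13 = 624.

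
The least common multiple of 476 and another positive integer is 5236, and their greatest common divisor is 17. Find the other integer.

187

gcd × lcm = product of the two integers, so the other integer is (17 × 5236) / 476 = 187.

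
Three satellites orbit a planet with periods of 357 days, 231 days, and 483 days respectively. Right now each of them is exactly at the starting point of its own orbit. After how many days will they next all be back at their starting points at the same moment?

They coincide at every common multiple of the periods; the first is the LCM.
357 = 3 × 7 × 17
231 = 3 × 7 × 11
483 = 3 × 7 × 23
LCM(357, 231, 483) = 3 × 7 × 11 × 17 × 23 = 90321.

90321 days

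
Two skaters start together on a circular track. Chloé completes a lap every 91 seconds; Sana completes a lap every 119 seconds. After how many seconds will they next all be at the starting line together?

1547 seconds

We need the least common multiple of the intervals.
91 = 7 × 13
119 = 7 × 17
LCM(91, 119) = 7 × 13 × 17 = 1547.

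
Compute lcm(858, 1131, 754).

24882

858 = 2 × 3 × 11 × 13
1131 = 3 × 13 × 29
754 = 2 × 13 × 29
LCM(858, 1131, 754) = 2 × 3 × 11 × 13 × 29 = 24882.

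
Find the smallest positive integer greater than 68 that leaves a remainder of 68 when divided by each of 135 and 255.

2363

N − 68 must be a common multiple of 135 and 255.
135 = 3^3 × 5
255 = 3 × 5 × 17
LCM(135, 255) = 3^3 × 5 × 17 = 2295.
Smallest N > 68 is LCM + 68 = 2295 + 68 = 2363.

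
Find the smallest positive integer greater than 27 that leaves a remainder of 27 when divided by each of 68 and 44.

775

N − 27 must be a common multiple of 68 and 44.
68 = 2^2 × 17
44 = 2^2 × 11
LCM(68, 44) = 2^2 × 11 × 17 = 748.
Smallest N > 27 is LCM + 27 = 748 + 27 = 775.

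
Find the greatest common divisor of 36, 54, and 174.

6

36 = 2^2 × 3^2
54 = 2 × 3^3
174 = 2 × 3 × 29
gcd(36, 54, 174) = 2 × 3 = 6.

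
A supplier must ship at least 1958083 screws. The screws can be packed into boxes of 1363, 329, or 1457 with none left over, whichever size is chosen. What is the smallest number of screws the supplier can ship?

2070397

The number of screws must be a common multiple of 1363, 329, and 1457, so a multiple of their LCM.
1363 = 29 × 47
329 = 7 × 47
1457 = 31 × 47
LCM(1363, 329, 1457) = 7 × 29 × 31 × 47 = 295771.
Smallest multiple of 295771 that is ≥ 1958083: ⌈1958083/295771⌉ × 295771 = 7 × 295771 = 2070397.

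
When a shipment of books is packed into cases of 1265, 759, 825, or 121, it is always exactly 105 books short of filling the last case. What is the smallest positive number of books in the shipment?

208620

Being 105 short of a full case of size k means N ≡ −105 (mod k), i.e. N + 105 is a multiple of each size.
1265 = 5 × 11 × 23
759 = 3 × 11 × 23
825 = 3 × 5^2 × 11
121 = 11^2
LCM(1265, 759, 825, 121) = 3 × 5^2 × 11^2 × 23 = 208725.
Smallest positive N is 208725 − 105 = 208620.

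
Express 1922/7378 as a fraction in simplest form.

31/119

1922 = 2 × 31^2
7378 = 2 × 7 × 17 × 31
gcd(1922, 7378) = 2 × 31 = 62.
Divide numerator and denominator by 62: 1922/7378 = 31/119.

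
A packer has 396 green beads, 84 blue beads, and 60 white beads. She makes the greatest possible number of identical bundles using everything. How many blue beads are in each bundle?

Number of bundles = gcd(396, 84, 60).
396 = 2^2 × 3^2 × 11
84 = 2^2 × 3 × 7
60 = 2^2 × 3 × 5
gcd(396, 84, 60) = 2^2 × 3 = 12.
blue beads per bundle = 84 / 12 = 7.

7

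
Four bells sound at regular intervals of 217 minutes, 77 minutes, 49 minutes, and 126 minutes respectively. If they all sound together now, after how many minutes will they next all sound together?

We need the least common multiple of the intervals.
217 = 7 × 31
77 = 7 × 11
49 = 7^2
126 = 2 × 3^2 × 7
LCM(217, 77, 49, 126) = 2 × 3^2 × 7^2 × 11 × 31 = 300762.

300762 minutes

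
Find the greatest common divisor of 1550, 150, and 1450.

50

1550 = 2 × 5^2 × 31
150 = 2 × 3 × 5^2
1450 = 2 × 5^2 × 29
gcd(1550, 150, 1450) = 2 × 5^2 = 50.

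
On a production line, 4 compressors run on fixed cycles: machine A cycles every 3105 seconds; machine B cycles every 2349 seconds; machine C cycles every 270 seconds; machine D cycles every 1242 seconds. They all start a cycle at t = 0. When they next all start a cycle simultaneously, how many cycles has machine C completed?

2001 cycles

All finish a whole number of cycles simultaneously at t = LCM of the periods.
3105 = 3^3 × 5 × 23
2349 = 3^4 × 29
270 = 2 × 3^3 × 5
1242 = 2 × 3^3 × 23
LCM(3105, 2349, 270, 1242) = 2 × 3^4 × 5 × 23 × 29 = 540270.
Cycles for period 270: 540270 / 270 = 2001.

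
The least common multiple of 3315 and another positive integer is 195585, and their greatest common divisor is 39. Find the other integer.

2301

gcd × lcm = product of the two integers, so the other integer is (39 × 195585) / 3315 = 2301.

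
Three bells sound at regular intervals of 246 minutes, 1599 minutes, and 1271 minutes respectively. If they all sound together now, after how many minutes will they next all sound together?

99138 minutes

They coincide at every common multiple of the periods; the first is the LCM.
246 = 2 × 3 × 41
1599 = 3 × 13 × 41
1271 = 31 × 41
LCM(246, 1599, 1271) = 2 × 3 × 13 × 31 × 41 = 99138.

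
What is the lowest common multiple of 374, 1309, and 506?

60214

374 = 2 × 11 × 17
1309 = 7 × 11 × 17
506 = 2 × 11 × 23
LCM(374, 1309, 506) = 2 × 7 × 11 × 17 × 23 = 60214.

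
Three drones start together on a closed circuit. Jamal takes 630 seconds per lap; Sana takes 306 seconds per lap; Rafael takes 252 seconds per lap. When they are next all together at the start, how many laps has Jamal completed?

34 laps

All finish a whole number of cycles simultaneously at t = LCM of the periods.
630 = 2 × 3^2 × 5 × 7
306 = 2 × 3^2 × 17
252 = 2^2 × 3^2 × 7
LCM(630, 306, 252) = 2^2 × 3^2 × 5 × 7 × 17 = 21420.
Laps for period 630: 21420 / 630 = 34.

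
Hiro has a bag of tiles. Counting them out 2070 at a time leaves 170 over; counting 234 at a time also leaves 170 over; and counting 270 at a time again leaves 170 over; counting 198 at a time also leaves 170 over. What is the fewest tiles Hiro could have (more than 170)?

888200

N − 170 must be a common multiple of 2070, 234, 270, and 198.
2070 = 2 × 3^2 × 5 × 23
234 = 2 × 3^2 × 13
270 = 2 × 3^3 × 5
198 = 2 × 3^2 × 11
LCM(2070, 234, 270, 198) = 2 × 3^3 × 5 × 11 × 13 × 23 = 888030.
Smallest N > 170 is LCM + 170 = 888030 + 170 = 888200.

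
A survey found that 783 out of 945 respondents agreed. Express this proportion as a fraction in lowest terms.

29/35

783 = 3^3 × 29
945 = 3^3 × 5 × 7
gcd(783, 945) = 3^3 = 27.
Divide numerator and denominator by 27: 783/945 = 29/35.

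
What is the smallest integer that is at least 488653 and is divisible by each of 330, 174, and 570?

545490

The integer must be a common multiple of 330, 174, and 570, so a multiple of their LCM.
330 = 2 × 3 × 5 × 11
174 = 2 × 3 × 29
570 = 2 × 3 × 5 × 19
LCM(330, 174, 570) = 2 × 3 × 5 × 11 × 19 × 29 = 181830.
Smallest multiple of 181830 that is ≥ 488653: ⌈488653/181830⌉ × 181830 = 3 × 181830 = 545490.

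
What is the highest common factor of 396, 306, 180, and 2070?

18

396 = 2^2 × 3^2 × 11
306 = 2 × 3^2 × 17
180 = 2^2 × 3^2 × 5
2070 = 2 × 3^2 × 5 × 23
gcd(396, 306, 180, 2070) = 2 × 3^2 = 18.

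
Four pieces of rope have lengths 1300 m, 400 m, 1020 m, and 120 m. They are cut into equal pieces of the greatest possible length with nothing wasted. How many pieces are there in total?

Piece length = gcd(1300, 400, 1020, 120).
1300 = 2^2 × 5^2 × 13
400 = 2^4 × 5^2
1020 = 2^2 × 3 × 5 × 17
120 = 2^3 × 3 × 5
gcd(1300, 400, 1020, 120) = 2^2 × 5 = 20.
Total pieces = 1300/20 + 400/20 + 1020/20 + 120/20 = 65 + 20 + 51 + 6 = 142.

142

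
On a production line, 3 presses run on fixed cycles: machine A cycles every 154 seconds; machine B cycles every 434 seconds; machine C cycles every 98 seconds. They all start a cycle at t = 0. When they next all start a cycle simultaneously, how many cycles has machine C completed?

The first common completion time is the LCM of the periods.
154 = 2 × 7 × 11
434 = 2 × 7 × 31
98 = 2 × 7^2
LCM(154, 434, 98) = 2 × 7^2 × 11 × 31 = 33418.
Cycles for period 98: 33418 / 98 = 341.

341 cycles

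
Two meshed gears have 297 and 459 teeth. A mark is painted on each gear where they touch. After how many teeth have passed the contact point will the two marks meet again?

We need the least common multiple of the intervals.
297 = 3^3 × 11
459 = 3^3 × 17
LCM(297, 459) = 3^3 × 11 × 17 = 5049.

5049 teeth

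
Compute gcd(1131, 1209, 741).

1131 = 3 × 13 × 29
1209 = 3 × 13 × 31
741 = 3 × 13 × 19
gcd(1131, 1209, 741) = 3 × 13 = 39.

39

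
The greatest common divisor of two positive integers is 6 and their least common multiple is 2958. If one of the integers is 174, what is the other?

For two integers, gcd × lcm = product, so the other is (6 × 2958) / 174 = 17748 / 174 = 102.

102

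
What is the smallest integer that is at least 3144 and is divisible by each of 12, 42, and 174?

The integer must be a common multiple of 12, 42, and 174, so a multiple of their LCM.
12 = 2^2 × 3
42 = 2 × 3 × 7
174 = 2 × 3 × 29
LCM(12, 42, 174) = 2^2 × 3 × 7 × 29 = 2436.
Smallest multiple of 2436 that is ≥ 3144: ⌈3144/2436⌉ × 2436 = 2 × 2436 = 4872.

4872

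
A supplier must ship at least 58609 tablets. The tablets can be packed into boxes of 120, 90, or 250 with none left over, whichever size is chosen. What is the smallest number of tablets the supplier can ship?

63000

The number of tablets must be a common multiple of 120, 90, and 250, so a multiple of their LCM.
120 = 2^3 × 3 × 5
90 = 2 × 3^2 × 5
250 = 2 × 5^3
LCM(120, 90, 250) = 2^3 × 3^2 × 5^3 = 9000.
Smallest multiple of 9000 that is ≥ 58609: ⌈58609/9000⌉ × 9000 = 7 × 9000 = 63000.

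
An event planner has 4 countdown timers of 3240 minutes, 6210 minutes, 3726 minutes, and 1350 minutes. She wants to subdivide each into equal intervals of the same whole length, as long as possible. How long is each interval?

54 minutes

The interval must divide each timer length; the longest such is the gcd.
3240 = 2^3 × 3^4 × 5
6210 = 2 × 3^3 × 5 × 23
3726 = 2 × 3^4 × 23
1350 = 2 × 3^3 × 5^2
gcd(3240, 6210, 3726, 1350) = 2 × 3^3 = 54.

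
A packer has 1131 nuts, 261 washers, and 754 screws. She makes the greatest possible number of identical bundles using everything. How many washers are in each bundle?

9

Number of bundles = gcd(1131, 261, 754).
1131 = 3 × 13 × 29
261 = 3^2 × 29
754 = 2 × 13 × 29
gcd(1131, 261, 754) = 29.
washers per bundle = 261 / 29 = 9.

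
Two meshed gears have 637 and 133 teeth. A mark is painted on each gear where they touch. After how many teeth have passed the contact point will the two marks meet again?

12103 teeth

We need the least common multiple of the intervals.
637 = 7^2 × 13
133 = 7 × 19
LCM(637, 133) = 7^2 × 13 × 19 = 12103.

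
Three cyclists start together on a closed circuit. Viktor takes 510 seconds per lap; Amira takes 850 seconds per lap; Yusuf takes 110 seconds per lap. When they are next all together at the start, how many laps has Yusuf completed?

255 laps

All finish a whole number of cycles simultaneously at t = LCM of the periods.
510 = 2 × 3 × 5 × 17
850 = 2 × 5^2 × 17
110 = 2 × 5 × 11
LCM(510, 850, 110) = 2 × 3 × 5^2 × 11 × 17 = 28050.
Laps for period 110: 28050 / 110 = 255.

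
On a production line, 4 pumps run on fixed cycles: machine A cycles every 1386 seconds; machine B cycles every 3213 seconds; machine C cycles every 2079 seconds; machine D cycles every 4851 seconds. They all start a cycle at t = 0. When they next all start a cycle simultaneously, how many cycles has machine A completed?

The first common completion time is the LCM of the periods.
1386 = 2 × 3^2 × 7 × 11
3213 = 3^3 × 7 × 17
2079 = 3^3 × 7 × 11
4851 = 3^2 × 7^2 × 11
LCM(1386, 3213, 2079, 4851) = 2 × 3^3 × 7^2 × 11 × 17 = 494802.
Cycles for period 1386: 494802 / 1386 = 357.

357 cycles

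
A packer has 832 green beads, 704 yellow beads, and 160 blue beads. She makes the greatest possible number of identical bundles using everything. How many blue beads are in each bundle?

Number of bundles = gcd(832, 704, 160).
832 = 2^6 × 13
704 = 2^6 × 11
160 = 2^5 × 5
gcd(832, 704, 160) = 2^5 = 32.
blue beads per bundle = 160 / 32 = 5.

5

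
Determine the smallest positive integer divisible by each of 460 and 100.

2300

460 = 2^2 × 5 × 23
100 = 2^2 × 5^2
LCM(460, 100) = 2^2 × 5^2 × 23 = 2300.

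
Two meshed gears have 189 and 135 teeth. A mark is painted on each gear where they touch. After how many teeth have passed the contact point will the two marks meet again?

They coincide at every common multiple of the periods; the first is the LCM.
189 = 3^3 × 7
135 = 3^3 × 5
LCM(189, 135) = 3^3 × 5 × 7 = 945.

945 teeth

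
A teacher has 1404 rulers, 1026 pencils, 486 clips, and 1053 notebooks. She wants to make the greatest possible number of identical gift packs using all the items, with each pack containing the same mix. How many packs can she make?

27 packs

The pack count must divide each quantity, so the greatest is gcd(1404, 1026, 486, 1053).
1404 = 2^2 × 3^3 × 13
1026 = 2 × 3^3 × 19
486 = 2 × 3^5
1053 = 3^4 × 13
gcd(1404, 1026, 486, 1053) = 3^3 = 27.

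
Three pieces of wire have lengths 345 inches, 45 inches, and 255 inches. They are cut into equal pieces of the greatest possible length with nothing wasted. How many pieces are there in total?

Piece length = gcd(345, 45, 255).
345 = 3 × 5 × 23
45 = 3^2 × 5
255 = 3 × 5 × 17
gcd(345, 45, 255) = 3 × 5 = 15.
Total pieces = 345/15 + 45/15 + 255/15 = 23 + 3 + 17 = 43.

43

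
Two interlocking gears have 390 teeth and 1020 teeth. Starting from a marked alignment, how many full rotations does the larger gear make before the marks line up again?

The first common completion time is the LCM of the periods.
390 = 2 × 3 × 5 × 13
1020 = 2^2 × 3 × 5 × 17
LCM(390, 1020) = 2^2 × 3 × 5 × 13 × 17 = 13260.
Rotations for period 1020: 13260 / 1020 = 13.

13 rotations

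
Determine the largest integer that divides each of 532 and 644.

532 = 2^2 × 7 × 19
644 = 2^2 × 7 × 23
gcd(532, 644) = 2^2 × 7 = 28.

28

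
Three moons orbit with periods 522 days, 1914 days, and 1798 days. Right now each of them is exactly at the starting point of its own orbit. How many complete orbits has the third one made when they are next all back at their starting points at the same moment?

99 orbits

All finish a whole number of cycles simultaneously at t = LCM of the periods.
522 = 2 × 3^2 × 29
1914 = 2 × 3 × 11 × 29
1798 = 2 × 29 × 31
LCM(522, 1914, 1798) = 2 × 3^2 × 11 × 29 × 31 = 178002.
Orbits for period 1798: 178002 / 1798 = 99.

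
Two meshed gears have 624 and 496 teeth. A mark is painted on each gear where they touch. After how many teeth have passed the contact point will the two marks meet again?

We need the least common multiple of the intervals.
624 = 2^4 × 3 × 13
496 = 2^4 × 31
LCM(624, 496) = 2^4 × 3 × 13 × 31 = 19344.

19344 teeth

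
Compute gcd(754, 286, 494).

754 = 2 × 13 × 29
286 = 2 × 11 × 13
494 = 2 × 13 × 19
gcd(754, 286, 494) = 2 × 13 = 26.

26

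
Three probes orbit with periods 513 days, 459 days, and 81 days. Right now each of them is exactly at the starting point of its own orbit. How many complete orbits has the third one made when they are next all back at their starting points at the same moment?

The first common completion time is the LCM of the periods.
513 = 3^3 × 19
459 = 3^3 × 17
81 = 3^4
LCM(513, 459, 81) = 3^4 × 17 × 19 = 26163.
Orbits for period 81: 26163 / 81 = 323.

323 orbits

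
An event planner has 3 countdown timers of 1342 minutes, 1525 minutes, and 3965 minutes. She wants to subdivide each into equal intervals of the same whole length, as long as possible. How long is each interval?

The interval must divide each timer length; the longest such is the gcd.
1342 = 2 × 11 × 61
1525 = 5^2 × 61
3965 = 5 × 13 × 61
gcd(1342, 1525, 3965) = 61.

61 minutes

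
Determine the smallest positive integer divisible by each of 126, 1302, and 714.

126 = 2 × 3^2 × 7
1302 = 2 × 3 × 7 × 31
714 = 2 × 3 × 7 × 17
LCM(126, 1302, 714) = 2 × 3^2 × 7 × 17 × 31 = 66402.

66402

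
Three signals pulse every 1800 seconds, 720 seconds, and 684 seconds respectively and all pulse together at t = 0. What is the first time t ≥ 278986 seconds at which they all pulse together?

Joint pulses occur at multiples of LCM(1800, 720, 684).
1800 = 2^3 × 3^2 × 5^2
720 = 2^4 × 3^2 × 5
684 = 2^2 × 3^2 × 19
LCM(1800, 720, 684) = 2^4 × 3^2 × 5^2 × 19 = 68400.
Smallest multiple of 68400 that is ≥ 278986: ⌈278986/68400⌉ × 68400 = 5 × 68400 = 342000.

342000 seconds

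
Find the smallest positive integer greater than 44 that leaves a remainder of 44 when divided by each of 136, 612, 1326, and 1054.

N − 44 must be a common multiple of 136, 612, 1326, and 1054.
136 = 2^3 × 17
612 = 2^2 × 3^2 × 17
1326 = 2 × 3 × 13 × 17
1054 = 2 × 17 × 31
LCM(136, 612, 1326, 1054) = 2^3 × 3^2 × 13 × 17 × 31 = 493272.
Smallest N > 44 is LCM + 44 = 493272 + 44 = 493316.

493316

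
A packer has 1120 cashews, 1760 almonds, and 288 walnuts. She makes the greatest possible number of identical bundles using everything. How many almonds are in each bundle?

55

Number of bundles = gcd(1120, 1760, 288).
1120 = 2^5 × 5 × 7
1760 = 2^5 × 5 × 11
288 = 2^5 × 3^2
gcd(1120, 1760, 288) = 2^5 = 32.
almonds per bundle = 1760 / 32 = 55.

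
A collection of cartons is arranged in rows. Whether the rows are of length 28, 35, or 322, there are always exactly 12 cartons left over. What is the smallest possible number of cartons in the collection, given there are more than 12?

N − 12 must be a common multiple of 28, 35, and 322.
28 = 2^2 × 7
35 = 5 × 7
322 = 2 × 7 × 23
LCM(28, 35, 322) = 2^2 × 5 × 7 × 23 = 3220.
Smallest N > 12 is LCM + 12 = 3220 + 12 = 3232.

3232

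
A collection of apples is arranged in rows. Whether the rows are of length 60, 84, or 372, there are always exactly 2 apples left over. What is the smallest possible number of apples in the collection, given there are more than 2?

13022

N − 2 must be a common multiple of 60, 84, and 372.
60 = 2^2 × 3 × 5
84 = 2^2 × 3 × 7
372 = 2^2 × 3 × 31
LCM(60, 84, 372) = 2^2 × 3 × 5 × 7 × 31 = 13020.
Smallest N > 2 is LCM + 2 = 13020 + 2 = 13022.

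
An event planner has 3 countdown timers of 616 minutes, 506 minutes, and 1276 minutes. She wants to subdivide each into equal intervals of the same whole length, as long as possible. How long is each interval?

The interval must divide each timer length; the longest such is the gcd.
616 = 2^3 × 7 × 11
506 = 2 × 11 × 23
1276 = 2^2 × 11 × 29
gcd(616, 506, 1276) = 2 × 11 = 22.

22 minutes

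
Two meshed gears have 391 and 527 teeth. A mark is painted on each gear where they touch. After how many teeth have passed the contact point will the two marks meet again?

12121 teeth

The first simultaneous occurrence is after LCM of the individual periods.
391 = 17 × 23
527 = 17 × 31
LCM(391, 527) = 17 × 23 × 31 = 12121.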